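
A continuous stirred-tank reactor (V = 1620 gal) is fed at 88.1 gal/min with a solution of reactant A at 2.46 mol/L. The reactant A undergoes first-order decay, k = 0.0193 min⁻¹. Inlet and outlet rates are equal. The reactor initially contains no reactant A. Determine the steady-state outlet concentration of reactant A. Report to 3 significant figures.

V dC/dt = Q(C_in − C) − k V C.
Steady state (dC/dt = 0): C_ss = Q C_in/(Q + kV) = C_in/(1 + kV/Q).
C_ss = 88.1·2.46/(88.1 + 0.0193·1620) = 216.73/119.37 = 1.8156 mol/L.

1.82 mol/L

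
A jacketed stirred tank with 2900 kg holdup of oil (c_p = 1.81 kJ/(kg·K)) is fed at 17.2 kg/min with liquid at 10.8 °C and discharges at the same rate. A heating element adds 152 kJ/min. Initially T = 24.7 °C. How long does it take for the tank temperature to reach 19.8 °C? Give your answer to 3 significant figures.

132 min

M c_p dT/dt = ṁ c_p (T_in − T) + Q̇.
τ = M/ṁ = 168.60 min; T_ss = T_in + Q̇/(ṁ c_p) = 15.682 °C.
T(t) = T_ss + (T₀ − T_ss) e^(−t/τ). Set T = 19.8:
e^(−t/τ) = (19.8 − 15.682)/(24.7 − 15.682) = 0.45662
t = −168.60 · ln(0.45662) = 132.17 min.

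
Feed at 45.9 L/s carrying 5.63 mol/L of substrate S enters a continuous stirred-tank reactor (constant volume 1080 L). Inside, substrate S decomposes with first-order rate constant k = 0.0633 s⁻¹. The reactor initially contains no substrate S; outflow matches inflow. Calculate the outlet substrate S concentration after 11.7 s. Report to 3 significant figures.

1.61 mol/L

Accumulation = in − out − consumed: V dC/dt = Q C_in − Q C − k V C.
dC/dt = (Q/V) C_in − (Q/V + k) C; effective rate a = Q/V + k = 0.042500 + 0.0633 = 0.10580 s⁻¹.
C_ss = Q C_in/(Q + kV) = 2.2616 mol/L; C(t) = C_ss + (C₀ − C_ss) e^(−a t).
C(11.7) = 2.2616 + (-2.2616)·e^(−0.10580·11.7) = 2.2616 + (-2.2616)·0.29000 = 1.6057 mol/L.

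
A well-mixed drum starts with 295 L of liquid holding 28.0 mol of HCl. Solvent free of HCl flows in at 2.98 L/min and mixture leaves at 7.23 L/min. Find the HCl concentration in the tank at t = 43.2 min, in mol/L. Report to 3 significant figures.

Total volume: dV/dt = Q_in − Q_out = -4.2500 L/min, so V(t) = 295 − 4.2500 t and V(43.2) = 111.40 L.
Solute balance: dm/dt = 0 − Q_out C = −Q_out m/V(t).
Separate: dm/m = −Q_out dt/V(t) ⇒ ln(m/m₀) = −(Q_out/(Q_in−Q_out)) ln(V/V₀).
m = m₀ (V₀/V)^(Q_out/(Q_in−Q_out)) = 28.0 × (295/111.40)^(-1.7012) = 5.3416 mol.
C = m/V = 5.3416/111.40 = 0.047949 mol/L.

0.0479 mol/L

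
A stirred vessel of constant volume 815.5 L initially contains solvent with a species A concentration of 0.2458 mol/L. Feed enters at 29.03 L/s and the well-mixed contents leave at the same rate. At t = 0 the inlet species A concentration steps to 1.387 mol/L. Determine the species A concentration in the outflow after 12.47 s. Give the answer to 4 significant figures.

Mass balance on the solute (V constant): V dC/dt = Q(C_in − C).
Time constant τ = V/Q = 815.5/29.03 = 28.0916 s.
Integrating: C(t) = C_in + (C₀ − C_in) e^(−t/τ).
C(12.47) = 1.387 + (0.2458 − 1.387)·e^(−12.47/28.0916) = 1.387 + (-1.14120)·0.641527 = 0.654890 mol/L.

0.6549 mol/L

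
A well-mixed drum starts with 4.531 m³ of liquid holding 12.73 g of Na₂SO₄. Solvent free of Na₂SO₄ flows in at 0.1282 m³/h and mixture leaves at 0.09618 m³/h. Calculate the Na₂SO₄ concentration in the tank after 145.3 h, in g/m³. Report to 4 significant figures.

0.1660 g/m³

Total volume: dV/dt = Q_in − Q_out = 0.0320200 m³/h, so V(t) = 4.531 + 0.0320200 t and V(145.3) = 9.18351 m³.
No Na₂SO₄ enters, so dm/dt = −Q_out · (m/V).
Separate: dm/m = −Q_out dt/V(t) ⇒ ln(m/m₀) = −(Q_out/(Q_in−Q_out)) ln(V/V₀).
m = m₀ (V₀/V)^(Q_out/(Q_in−Q_out)) = 12.73 × (4.531/9.18351)^(3.00375) = 1.52488 g.
C = m/V = 1.52488/9.18351 = 0.166045 g/m³.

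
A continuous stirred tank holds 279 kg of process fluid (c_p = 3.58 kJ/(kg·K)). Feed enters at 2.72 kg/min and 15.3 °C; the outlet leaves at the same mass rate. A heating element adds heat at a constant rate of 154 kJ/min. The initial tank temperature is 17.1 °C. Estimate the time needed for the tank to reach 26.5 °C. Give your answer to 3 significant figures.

114 min

M c_p dT/dt = ṁ c_p (T_in − T) + Q̇.
τ = M/ṁ = 102.57 min; T_ss = T_in + Q̇/(ṁ c_p) = 31.115 °C.
T(t) = T_ss + (T₀ − T_ss) e^(−t/τ). Set T = 26.5:
e^(−t/τ) = (26.5 − 31.115)/(17.1 − 31.115) = 0.32929
t = −102.57 · ln(0.32929) = 113.94 min.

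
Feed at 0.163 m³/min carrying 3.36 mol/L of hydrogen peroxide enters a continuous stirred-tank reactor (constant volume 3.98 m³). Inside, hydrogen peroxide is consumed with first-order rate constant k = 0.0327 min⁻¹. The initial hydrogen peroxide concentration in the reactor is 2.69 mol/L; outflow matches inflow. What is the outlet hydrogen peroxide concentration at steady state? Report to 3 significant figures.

1.87 mol/L

V dC/dt = Q(C_in − C) − k V C.
Steady state (dC/dt = 0): C_ss = Q C_in/(Q + kV) = C_in/(1 + kV/Q).
C_ss = 0.163·3.36/(0.163 + 0.0327·3.98) = 0.54768/0.29315 = 1.8683 mol/L.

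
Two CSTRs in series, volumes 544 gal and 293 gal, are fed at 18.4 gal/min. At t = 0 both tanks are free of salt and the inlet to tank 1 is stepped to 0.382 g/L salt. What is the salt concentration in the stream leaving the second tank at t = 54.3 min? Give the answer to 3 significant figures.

Time constants: τᵢ = Vᵢ/Q for each well-mixed tank.
τ₁ = 544/18.4 = 29.565 min; τ₂ = 293/18.4 = 15.924 min.
Solving the cascade with C₁(0)=C₂(0)=0 gives C₂(t) = C_in[1 − (τ₁ e^(−t/τ₁) − τ₂ e^(−t/τ₂))/(τ₁ − τ₂)].
At t = 54.3: e^(−t/τ₁) = 0.15936, e^(−t/τ₂) = 0.033042.
C₂ = 0.382·[1 − (29.565·0.15936 − 15.924·0.033042)/(13.641)] = 0.382·0.69320 = 0.26480 g/L.

0.265 g/L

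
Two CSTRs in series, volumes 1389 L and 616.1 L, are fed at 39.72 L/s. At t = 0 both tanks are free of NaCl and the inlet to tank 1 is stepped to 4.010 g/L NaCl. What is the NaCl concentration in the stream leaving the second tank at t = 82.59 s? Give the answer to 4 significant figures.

Species balance on tank i: dCᵢ/dt = (Cᵢ₋₁ − Cᵢ)/τᵢ with τᵢ = Vᵢ/Q.
τ₁ = 1389/39.72 = 34.9698 s; τ₂ = 616.1/39.72 = 15.5111 s.
Solving the cascade with C₁(0)=C₂(0)=0 gives C₂(t) = C_in[1 − (τ₁ e^(−t/τ₁) − τ₂ e^(−t/τ₂))/(τ₁ − τ₂)].
At t = 82.59: e^(−t/τ₁) = 0.0942549, e^(−t/τ₂) = 0.00487039.
C₂ = 4.010·[1 − (34.9698·0.0942549 − 15.5111·0.00487039)/(19.4587)] = 4.010·0.834494 = 3.34632 g/L.

3.346 g/L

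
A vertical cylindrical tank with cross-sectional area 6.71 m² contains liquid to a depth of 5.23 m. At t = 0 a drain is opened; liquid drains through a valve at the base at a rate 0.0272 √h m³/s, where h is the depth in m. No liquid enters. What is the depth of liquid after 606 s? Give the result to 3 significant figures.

Accumulation of liquid (constant cross-section A): A dh/dt = −0.0272 √h.
∫ h^(−1/2) dh = −(0.0272/A) ∫ dt, giving 2√h = 2√h₀ − (0.0272/A) t.
√h = √5.23 − 0.0272·606/(2·6.71) = 2.2869 − 1.2283 = 1.0587.
h = 1.0587² = 1.1208 m.

1.12 m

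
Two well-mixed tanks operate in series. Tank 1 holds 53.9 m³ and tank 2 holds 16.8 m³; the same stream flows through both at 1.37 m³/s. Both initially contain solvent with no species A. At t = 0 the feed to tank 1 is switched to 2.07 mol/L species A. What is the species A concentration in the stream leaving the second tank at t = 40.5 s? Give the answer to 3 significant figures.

Each tank obeys Vᵢ dCᵢ/dt = Q(Cᵢ₋₁ − Cᵢ), so τᵢ = Vᵢ/Q.
τ₁ = 53.9/1.37 = 39.343 s; τ₂ = 16.8/1.37 = 12.263 s.
Tank 1: C₁ = C_in(1 − e^(−t/τ₁)). Tank 2 (τ₁ ≠ τ₂): C₂ = C_in[1 − (τ₁ e^(−t/τ₁) − τ₂ e^(−t/τ₂))/(τ₁ − τ₂)].
At t = 40.5: e^(−t/τ₁) = 0.35722, e^(−t/τ₂) = 0.036785.
C₂ = 2.07·[1 − (39.343·0.35722 − 12.263·0.036785)/(27.080)] = 2.07·0.49768 = 1.0302 mol/L.

1.03 mol/L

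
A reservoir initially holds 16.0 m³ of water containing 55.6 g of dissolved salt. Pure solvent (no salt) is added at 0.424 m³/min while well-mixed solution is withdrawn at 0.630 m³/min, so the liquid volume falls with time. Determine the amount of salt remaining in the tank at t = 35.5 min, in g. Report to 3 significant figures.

Total volume: dV/dt = Q_in − Q_out = -0.20600 m³/min, so V(t) = 16.0 − 0.20600 t and V(35.5) = 8.6870 m³.
No salt enters, so dm/dt = −Q_out · (m/V).
dm/m = −Q_out dt/(V₀ − 0.20600 t); integrating gives ln(m/m₀) = −(Q_out/(Q_in−Q_out)) ln(V/V₀).
m = m₀ (V₀/V)^(Q_out/(Q_in−Q_out)) = 55.6 × (16.0/8.6870)^(-3.0583) = 8.5876 g.

8.59 g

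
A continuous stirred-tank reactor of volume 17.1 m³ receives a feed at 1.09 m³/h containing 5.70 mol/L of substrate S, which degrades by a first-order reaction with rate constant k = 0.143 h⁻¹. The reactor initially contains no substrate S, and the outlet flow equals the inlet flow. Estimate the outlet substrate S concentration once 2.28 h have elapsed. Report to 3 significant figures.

0.661 mol/L

V dC/dt = Q(C_in − C) − k V C.
dC/dt = (Q/V) C_in − (Q/V + k) C; effective rate a = Q/V + k = 0.063743 + 0.143 = 0.20674 h⁻¹.
C_ss = Q C_in/(Q + kV) = 1.7574 mol/L; C(t) = C_ss + (C₀ − C_ss) e^(−a t).
C(2.28) = 1.7574 + (-1.7574)·e^(−0.20674·2.28) = 1.7574 + (-1.7574)·0.62414 = 0.66054 mol/L.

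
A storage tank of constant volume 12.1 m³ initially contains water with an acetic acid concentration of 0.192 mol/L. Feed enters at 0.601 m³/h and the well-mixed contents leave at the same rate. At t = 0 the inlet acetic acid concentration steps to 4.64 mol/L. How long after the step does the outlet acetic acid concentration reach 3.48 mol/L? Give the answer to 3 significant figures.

Species balance: V dC/dt = Q(C_in − C) ⇒ τ = V/Q = 20.133 h.
C(t) = C_in + (C₀ − C_in) e^(−t/τ). Set C = 3.48 and solve for t:
e^(−t/τ) = (C − C_in)/(C₀ − C_in) = (3.48 − 4.64)/(0.192 − 4.64) = 0.26079
t = −τ ln(…) = 20.133 × 1.3440 = 27.060 h.

27.1 h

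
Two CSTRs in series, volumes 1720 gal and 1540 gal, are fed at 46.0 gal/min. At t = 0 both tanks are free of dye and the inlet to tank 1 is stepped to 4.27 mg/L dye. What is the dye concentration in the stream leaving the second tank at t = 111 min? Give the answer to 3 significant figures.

Species balance on tank i: dCᵢ/dt = (Cᵢ₋₁ − Cᵢ)/τᵢ with τᵢ = Vᵢ/Q.
τ₁ = 1720/46.0 = 37.391 min; τ₂ = 1540/46.0 = 33.478 min.
Tank 1: C₁ = C_in(1 − e^(−t/τ₁)). Tank 2 (τ₁ ≠ τ₂): C₂ = C_in[1 − (τ₁ e^(−t/τ₁) − τ₂ e^(−t/τ₂))/(τ₁ − τ₂)].
At t = 111: e^(−t/τ₁) = 0.051375, e^(−t/τ₂) = 0.036313.
C₂ = 4.27·[1 − (37.391·0.051375 − 33.478·0.036313)/(3.9130)] = 4.27·0.81976 = 3.5004 mg/L.

3.50 mg/L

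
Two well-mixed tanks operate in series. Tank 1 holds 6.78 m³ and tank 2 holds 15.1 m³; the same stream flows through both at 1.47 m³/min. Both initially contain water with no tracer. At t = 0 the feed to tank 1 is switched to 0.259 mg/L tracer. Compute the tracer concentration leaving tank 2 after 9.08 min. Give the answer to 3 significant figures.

0.0943 mg/L

Species balance on tank i: dCᵢ/dt = (Cᵢ₋₁ − Cᵢ)/τᵢ with τᵢ = Vᵢ/Q.
τ₁ = 6.78/1.47 = 4.6122 min; τ₂ = 15.1/1.47 = 10.272 min.
Tank 1: C₁ = C_in(1 − e^(−t/τ₁)). Tank 2 (τ₁ ≠ τ₂): C₂ = C_in[1 − (τ₁ e^(−t/τ₁) − τ₂ e^(−t/τ₂))/(τ₁ − τ₂)].
At t = 9.08: e^(−t/τ₁) = 0.13964, e^(−t/τ₂) = 0.41315.
C₂ = 0.259·[1 − (4.6122·0.13964 − 10.272·0.41315)/(-5.6599)] = 0.259·0.36397 = 0.094268 mg/L.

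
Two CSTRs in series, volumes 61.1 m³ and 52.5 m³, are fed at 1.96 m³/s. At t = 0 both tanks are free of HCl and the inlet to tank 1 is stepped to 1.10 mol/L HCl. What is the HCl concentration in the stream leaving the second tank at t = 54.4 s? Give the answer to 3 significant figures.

0.616 mol/L

Time constants: τᵢ = Vᵢ/Q for each well-mixed tank.
τ₁ = 61.1/1.96 = 31.173 s; τ₂ = 52.5/1.96 = 26.786 s.
Solving the cascade with C₁(0)=C₂(0)=0 gives C₂(t) = C_in[1 − (τ₁ e^(−t/τ₁) − τ₂ e^(−t/τ₂))/(τ₁ − τ₂)].
At t = 54.4: e^(−t/τ₁) = 0.17463, e^(−t/τ₂) = 0.13121.
C₂ = 1.10·[1 − (31.173·0.17463 − 26.786·0.13121)/(4.3878)] = 1.10·0.56031 = 0.61634 mol/L.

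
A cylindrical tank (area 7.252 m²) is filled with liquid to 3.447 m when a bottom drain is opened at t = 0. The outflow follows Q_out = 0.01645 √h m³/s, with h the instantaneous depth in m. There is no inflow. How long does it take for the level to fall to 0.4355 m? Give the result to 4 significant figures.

With no inflow, A dh/dt = −0.01645 √h.
Separate and integrate: 2(√h − √h₀) = −(0.01645/A) t.
t = 2A(√h₀ − √h)/0.01645 = 2·7.252·(√3.447 − √0.4355)/0.01645
  = 14.5040 × (1.85661 − 0.659924) / 0.01645 = 1055.12 s.

1055 s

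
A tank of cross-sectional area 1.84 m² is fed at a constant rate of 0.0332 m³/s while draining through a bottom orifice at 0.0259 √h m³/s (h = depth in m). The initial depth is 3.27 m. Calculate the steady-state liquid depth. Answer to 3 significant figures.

1.64 m

A dh/dt = Q_in − 0.0259 √h. Steady state requires inflow = outflow:
Q_in = 0.0259 √h_ss ⇒ √h_ss = 0.0332/0.0259 = 1.2819.
h_ss = 1.2819² = 1.6431 m. (Since h₀ = 3.27 m > h_ss, the level will fall toward this value.)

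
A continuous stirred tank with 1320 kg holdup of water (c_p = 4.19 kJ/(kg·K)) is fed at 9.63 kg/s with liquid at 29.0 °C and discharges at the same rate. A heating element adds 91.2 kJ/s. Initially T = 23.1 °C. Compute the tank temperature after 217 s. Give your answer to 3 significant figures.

Energy balance: M c_p dT/dt = ṁ c_p (T_in − T) + 91.2.
Rearrange: dT/dt = (T_ss − T)/τ with τ = M/ṁ = 137.07 s and T_ss = T_in + Q̇/(ṁ c_p) = 31.260 °C.
Integrating: T(t) = T_ss + (T₀ − T_ss) e^(−t/τ).
T(217) = 31.260 + (-8.1602)·e^(−217/137.07) = 31.260 + (-8.1602)·0.20533 = 29.585 °C.

29.6 °C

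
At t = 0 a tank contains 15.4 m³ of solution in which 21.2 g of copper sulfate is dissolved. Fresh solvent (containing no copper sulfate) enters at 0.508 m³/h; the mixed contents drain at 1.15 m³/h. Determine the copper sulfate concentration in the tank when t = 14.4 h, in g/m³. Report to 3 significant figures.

0.666 g/m³

Let m(t) be the amount of copper sulfate. Volume: V(t) = V₀ + (Q_in − Q_out) t = 15.4 − 0.64200 t; V(14.4) = 6.1552 m³.
Solute balance: dm/dt = 0 − Q_out C = −Q_out m/V(t).
dm/m = −Q_out dt/(V₀ − 0.64200 t); integrating gives ln(m/m₀) = −(Q_out/(Q_in−Q_out)) ln(V/V₀).
m = m₀ (V₀/V)^(Q_out/(Q_in−Q_out)) = 21.2 × (15.4/6.1552)^(-1.7913) = 4.1012 g.
C = m/V = 4.1012/6.1552 = 0.66629 g/m³.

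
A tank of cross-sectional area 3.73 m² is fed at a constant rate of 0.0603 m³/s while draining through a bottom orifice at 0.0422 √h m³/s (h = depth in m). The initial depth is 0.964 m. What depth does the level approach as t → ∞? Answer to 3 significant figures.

2.04 m

Accumulation of liquid (constant cross-section A): A dh/dt = Q_in − 0.0422 √h. At steady state dh/dt = 0:
Q_in = 0.0422 √h_ss ⇒ √h_ss = 0.0603/0.0422 = 1.4289.
h_ss = 1.4289² = 2.0418 m. (Since h₀ = 0.964 m < h_ss, the level will rise toward this value.)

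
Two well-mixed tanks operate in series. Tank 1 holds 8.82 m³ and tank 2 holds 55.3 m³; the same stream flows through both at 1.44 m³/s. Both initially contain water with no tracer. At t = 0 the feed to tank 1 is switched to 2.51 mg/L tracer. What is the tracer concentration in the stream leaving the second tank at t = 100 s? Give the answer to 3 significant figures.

2.29 mg/L

Each tank obeys Vᵢ dCᵢ/dt = Q(Cᵢ₋₁ − Cᵢ), so τᵢ = Vᵢ/Q.
τ₁ = 8.82/1.44 = 6.1250 s; τ₂ = 55.3/1.44 = 38.403 s.
Solving the cascade with C₁(0)=C₂(0)=0 gives C₂(t) = C_in[1 − (τ₁ e^(−t/τ₁) − τ₂ e^(−t/τ₂))/(τ₁ − τ₂)].
At t = 100: e^(−t/τ₁) = 8.1185e-08, e^(−t/τ₂) = 0.073979.
C₂ = 2.51·[1 − (6.1250·8.1185e-08 − 38.403·0.073979)/(-32.278)] = 2.51·0.91198 = 2.2891 mg/L.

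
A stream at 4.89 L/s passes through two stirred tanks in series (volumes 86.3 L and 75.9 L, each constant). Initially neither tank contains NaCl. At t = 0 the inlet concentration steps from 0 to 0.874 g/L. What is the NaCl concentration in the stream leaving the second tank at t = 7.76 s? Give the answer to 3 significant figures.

0.0707 g/L

Each tank obeys Vᵢ dCᵢ/dt = Q(Cᵢ₋₁ − Cᵢ), so τᵢ = Vᵢ/Q.
τ₁ = 86.3/4.89 = 17.648 s; τ₂ = 75.9/4.89 = 15.521 s.
Tank 1: C₁ = C_in(1 − e^(−t/τ₁)). Tank 2 (τ₁ ≠ τ₂): C₂ = C_in[1 − (τ₁ e^(−t/τ₁) − τ₂ e^(−t/τ₂))/(τ₁ − τ₂)].
At t = 7.76: e^(−t/τ₁) = 0.64423, e^(−t/τ₂) = 0.60656.
C₂ = 0.874·[1 − (17.648·0.64423 − 15.521·0.60656)/(2.1268)] = 0.874·0.080868 = 0.070679 g/L.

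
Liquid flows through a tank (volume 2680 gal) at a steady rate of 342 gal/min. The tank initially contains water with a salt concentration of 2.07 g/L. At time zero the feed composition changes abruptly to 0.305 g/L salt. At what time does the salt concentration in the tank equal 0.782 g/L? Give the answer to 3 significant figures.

10.3 min

Species balance: V dC/dt = Q(C_in − C) ⇒ τ = V/Q = 7.8363 min.
C(t) = C_in + (C₀ − C_in) e^(−t/τ). Set C = 0.782 and solve for t:
e^(−t/τ) = (C − C_in)/(C₀ − C_in) = (0.782 − 0.305)/(2.07 − 0.305) = 0.27025
t = −τ ln(…) = 7.8363 × 1.3084 = 10.253 min.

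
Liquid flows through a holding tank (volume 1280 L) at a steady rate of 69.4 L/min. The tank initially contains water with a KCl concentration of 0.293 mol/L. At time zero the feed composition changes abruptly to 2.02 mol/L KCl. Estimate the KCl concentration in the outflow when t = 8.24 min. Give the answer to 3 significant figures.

Species balance on the tank: V dC/dt = Q(C_in − C).
Time constant τ = V/Q = 1280/69.4 = 18.444 min.
Solution: C(t) = C_in + (C₀ − C_in) e^(−t/τ).
C(8.24) = 2.02 + (0.293 − 2.02)·e^(−8.24/18.444) = 2.02 + (-1.7270)·0.63970 = 0.91525 mol/L.

0.915 mol/L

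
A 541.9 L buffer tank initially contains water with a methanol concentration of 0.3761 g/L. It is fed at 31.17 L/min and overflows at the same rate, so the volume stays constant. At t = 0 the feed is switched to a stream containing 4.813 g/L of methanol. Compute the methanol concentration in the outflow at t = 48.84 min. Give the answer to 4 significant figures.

Transient balance on the dissolved component: V dC/dt = Q(C_in − C).
Rewrite as dC/dt + C/τ = C_in/τ, τ = V/Q = 17.3853 min.
Integrating: C(t) = C_in + (C₀ − C_in) e^(−t/τ).
C(48.84) = 4.813 + (0.3761 − 4.813)·e^(−48.84/17.3853) = 4.813 + (-4.43690)·0.0602490 = 4.54568 g/L.

4.546 g/L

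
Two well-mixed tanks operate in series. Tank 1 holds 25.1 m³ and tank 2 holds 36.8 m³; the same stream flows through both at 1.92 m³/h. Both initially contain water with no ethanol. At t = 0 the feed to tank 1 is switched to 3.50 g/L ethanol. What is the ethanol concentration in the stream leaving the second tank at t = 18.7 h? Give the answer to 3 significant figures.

1.15 g/L

Each tank obeys Vᵢ dCᵢ/dt = Q(Cᵢ₋₁ − Cᵢ), so τᵢ = Vᵢ/Q.
τ₁ = 25.1/1.92 = 13.073 h; τ₂ = 36.8/1.92 = 19.167 h.
Solving the cascade with C₁(0)=C₂(0)=0 gives C₂(t) = C_in[1 − (τ₁ e^(−t/τ₁) − τ₂ e^(−t/τ₂))/(τ₁ − τ₂)].
At t = 18.7: e^(−t/τ₁) = 0.23920, e^(−t/τ₂) = 0.37695.
C₂ = 3.50·[1 − (13.073·0.23920 − 19.167·0.37695)/(-6.0937)] = 3.50·0.32755 = 1.1464 g/L.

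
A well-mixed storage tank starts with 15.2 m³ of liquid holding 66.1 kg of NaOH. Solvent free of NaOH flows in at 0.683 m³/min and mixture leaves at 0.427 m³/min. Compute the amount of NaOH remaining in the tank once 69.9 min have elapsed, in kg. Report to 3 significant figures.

18.1 kg

Total volume: dV/dt = Q_in − Q_out = 0.25600 m³/min, so V(t) = 15.2 + 0.25600 t and V(69.9) = 33.094 m³.
Species balance (pure solvent in): dm/dt = −Q_out · m/V(t).
Separate: dm/m = −Q_out dt/V(t) ⇒ ln(m/m₀) = −(Q_out/(Q_in−Q_out)) ln(V/V₀).
m = m₀ (V₀/V)^(Q_out/(Q_in−Q_out)) = 66.1 × (15.2/33.094)^(1.6680) = 18.054 kg.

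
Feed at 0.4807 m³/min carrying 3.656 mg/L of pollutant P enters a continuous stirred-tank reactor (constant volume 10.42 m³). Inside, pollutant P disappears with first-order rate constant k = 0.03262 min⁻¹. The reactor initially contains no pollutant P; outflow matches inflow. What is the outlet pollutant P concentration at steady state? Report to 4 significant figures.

Species balance: V dC/dt = Q C_in − Q C − k V C.
At steady state: 0 = Q C_in − (Q + kV) C_ss, so C_ss = Q C_in/(Q + kV).
C_ss = 0.4807·3.656/(0.4807 + 0.03262·10.42) = 1.75744/0.820600 = 2.14165 mg/L.

2.142 mg/L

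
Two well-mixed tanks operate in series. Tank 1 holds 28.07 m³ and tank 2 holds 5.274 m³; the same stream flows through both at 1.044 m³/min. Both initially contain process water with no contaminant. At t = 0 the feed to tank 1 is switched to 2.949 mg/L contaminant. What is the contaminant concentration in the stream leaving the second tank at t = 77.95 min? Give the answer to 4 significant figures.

2.749 mg/L

Species balance on tank i: dCᵢ/dt = (Cᵢ₋₁ − Cᵢ)/τᵢ with τᵢ = Vᵢ/Q.
τ₁ = 28.07/1.044 = 26.8870 min; τ₂ = 5.274/1.044 = 5.05172 min.
Solving the cascade with C₁(0)=C₂(0)=0 gives C₂(t) = C_in[1 − (τ₁ e^(−t/τ₁) − τ₂ e^(−t/τ₂))/(τ₁ − τ₂)].
At t = 77.95: e^(−t/τ₁) = 0.0550687, e^(−t/τ₂) = 1.98918e-07.
C₂ = 2.949·[1 − (26.8870·0.0550687 − 5.05172·1.98918e-07)/(21.8352)] = 2.949·0.932191 = 2.74903 mg/L.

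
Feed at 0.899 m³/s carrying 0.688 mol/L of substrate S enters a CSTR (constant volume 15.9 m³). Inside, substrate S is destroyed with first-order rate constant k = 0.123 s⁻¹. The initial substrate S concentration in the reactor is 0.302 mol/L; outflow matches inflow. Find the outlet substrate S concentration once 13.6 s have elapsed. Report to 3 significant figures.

Species balance: V dC/dt = Q C_in − Q C − k V C.
This is linear with rate a = Q/V + k = 0.17954 s⁻¹.
C_ss = Q C_in/(Q + kV) = 0.21666 mol/L; C(t) = C_ss + (C₀ − C_ss) e^(−a t).
C(13.6) = 0.21666 + (0.085336)·e^(−0.17954·13.6) = 0.21666 + (0.085336)·0.087008 = 0.22409 mol/L.

0.224 mol/L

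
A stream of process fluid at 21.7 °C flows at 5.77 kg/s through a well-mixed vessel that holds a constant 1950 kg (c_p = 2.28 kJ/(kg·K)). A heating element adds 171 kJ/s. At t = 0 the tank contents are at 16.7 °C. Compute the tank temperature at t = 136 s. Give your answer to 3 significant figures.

22.7 °C

M c_p dT/dt = ṁ c_p (T_in − T) + Q̇.
τ = M/ṁ = 337.95 s; T_ss = T_in + Q̇/(ṁ c_p) = 21.7 + 171/(5.77·2.28) = 34.698 °C.
This is linear first-order; T(t) = T_ss + (T₀ − T_ss) e^(−t/τ).
T(136) = 34.698 + (-17.998)·e^(−136/337.95) = 34.698 + (-17.998)·0.66870 = 22.663 °C.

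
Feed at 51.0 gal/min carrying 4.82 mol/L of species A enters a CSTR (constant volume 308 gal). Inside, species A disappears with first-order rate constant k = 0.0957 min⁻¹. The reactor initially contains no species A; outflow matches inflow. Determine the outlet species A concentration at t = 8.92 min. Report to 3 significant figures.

2.76 mol/L

V dC/dt = Q(C_in − C) − k V C.
This is linear with rate a = Q/V + k = 0.26128 min⁻¹.
C_ss = Q C_in/(Q + kV) = 3.0546 mol/L; C(t) = C_ss + (C₀ − C_ss) e^(−a t).
C(8.92) = 3.0546 + (-3.0546)·e^(−0.26128·8.92) = 3.0546 + (-3.0546)·0.097232 = 2.7576 mol/L.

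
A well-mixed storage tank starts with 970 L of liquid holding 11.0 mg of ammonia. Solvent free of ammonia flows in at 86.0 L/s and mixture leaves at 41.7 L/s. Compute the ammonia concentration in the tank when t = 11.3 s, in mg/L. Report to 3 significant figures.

0.00506 mg/L

Let m(t) be the amount of ammonia. Volume: V(t) = V₀ + (Q_in − Q_out) t = 970 + 44.300 t; V(11.3) = 1470.6 L.
Solute balance: dm/dt = 0 − Q_out C = −Q_out m/V(t).
dm/m = −Q_out dt/(V₀ + 44.300 t); integrating gives ln(m/m₀) = −(Q_out/(Q_in−Q_out)) ln(V/V₀).
m = m₀ (V₀/V)^(Q_out/(Q_in−Q_out)) = 11.0 × (970/1470.6)^(0.94131) = 7.4350 mg.
C = m/V = 7.4350/1470.6 = 0.0050558 mg/L.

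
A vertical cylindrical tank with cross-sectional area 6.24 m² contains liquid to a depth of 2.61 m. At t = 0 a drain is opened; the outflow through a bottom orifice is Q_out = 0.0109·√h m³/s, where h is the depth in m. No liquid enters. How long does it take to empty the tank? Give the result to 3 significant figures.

A dh/dt = −Q_out = −0.0109 √h.
∫ h^(−1/2) dh = −(0.0109/A) ∫ dt, giving 2√h = 2√h₀ − (0.0109/A) t.
Tank is empty when √h = 0: t_empty = 2A√h₀/0.0109.
t_empty = 2·6.24·√2.61/0.0109 = 12.480·1.6155/0.0109 = 1849.7 s.

1850 s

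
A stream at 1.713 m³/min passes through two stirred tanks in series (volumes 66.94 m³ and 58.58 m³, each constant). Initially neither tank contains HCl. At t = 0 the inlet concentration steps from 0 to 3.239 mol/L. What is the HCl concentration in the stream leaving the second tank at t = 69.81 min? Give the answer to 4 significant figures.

1.840 mol/L

Time constants: τᵢ = Vᵢ/Q for each well-mixed tank.
τ₁ = 66.94/1.713 = 39.0776 min; τ₂ = 58.58/1.713 = 34.1973 min.
Solving the cascade with C₁(0)=C₂(0)=0 gives C₂(t) = C_in[1 − (τ₁ e^(−t/τ₁) − τ₂ e^(−t/τ₂))/(τ₁ − τ₂)].
At t = 69.81: e^(−t/τ₁) = 0.167555, e^(−t/τ₂) = 0.129848.
C₂ = 3.239·[1 − (39.0776·0.167555 − 34.1973·0.129848)/(4.88033)] = 3.239·0.568227 = 1.84049 mol/L.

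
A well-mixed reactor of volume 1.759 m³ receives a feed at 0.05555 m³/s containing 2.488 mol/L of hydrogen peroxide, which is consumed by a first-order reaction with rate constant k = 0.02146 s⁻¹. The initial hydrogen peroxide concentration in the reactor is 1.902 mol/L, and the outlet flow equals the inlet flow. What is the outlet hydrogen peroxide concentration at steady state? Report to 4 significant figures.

1.481 mol/L

V dC/dt = Q(C_in − C) − k V C.
At steady state: 0 = Q C_in − (Q + kV) C_ss, so C_ss = Q C_in/(Q + kV).
C_ss = 0.05555·2.488/(0.05555 + 0.02146·1.759) = 0.138208/0.0932981 = 1.48136 mol/L.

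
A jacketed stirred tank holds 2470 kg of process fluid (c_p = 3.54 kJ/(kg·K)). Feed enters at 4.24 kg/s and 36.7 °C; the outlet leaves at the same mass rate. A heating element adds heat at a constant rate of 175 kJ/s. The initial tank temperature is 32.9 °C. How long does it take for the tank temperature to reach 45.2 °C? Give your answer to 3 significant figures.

M c_p dT/dt = ṁ c_p (T_in − T) + Q̇.
τ = M/ṁ = 582.55 s; T_ss = T_in + Q̇/(ṁ c_p) = 48.359 °C.
T(t) = T_ss + (T₀ − T_ss) e^(−t/τ). Set T = 45.2:
e^(−t/τ) = (45.2 − 48.359)/(32.9 − 48.359) = 0.20436
t = −582.55 · ln(0.20436) = 925.02 s.

925 s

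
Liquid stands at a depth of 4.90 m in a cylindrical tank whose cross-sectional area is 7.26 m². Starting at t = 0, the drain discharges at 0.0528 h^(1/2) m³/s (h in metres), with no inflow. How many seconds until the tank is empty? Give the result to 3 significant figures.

Accumulation of liquid (constant cross-section A): A dh/dt = −0.0528 √h.
∫ h^(−1/2) dh = −(0.0528/A) ∫ dt, giving 2√h = 2√h₀ − (0.0528/A) t.
Tank is empty when √h = 0: t_empty = 2A√h₀/0.0528.
t_empty = 2·7.26·√4.90/0.0528 = 14.520·2.2136/0.0528 = 608.74 s.

609 s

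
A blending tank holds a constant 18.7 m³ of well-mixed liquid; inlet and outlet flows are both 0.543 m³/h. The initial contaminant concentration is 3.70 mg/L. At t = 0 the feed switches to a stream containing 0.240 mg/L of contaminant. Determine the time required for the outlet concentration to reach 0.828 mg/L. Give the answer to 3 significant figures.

Species balance: V dC/dt = Q(C_in − C) ⇒ τ = V/Q = 34.438 h.
C(t) = C_in + (C₀ − C_in) e^(−t/τ). Set C = 0.828 and solve for t:
e^(−t/τ) = (C − C_in)/(C₀ − C_in) = (0.828 − 0.240)/(3.70 − 0.240) = 0.16994
t = −τ ln(…) = 34.438 × 1.7723 = 61.035 h.

61.0 h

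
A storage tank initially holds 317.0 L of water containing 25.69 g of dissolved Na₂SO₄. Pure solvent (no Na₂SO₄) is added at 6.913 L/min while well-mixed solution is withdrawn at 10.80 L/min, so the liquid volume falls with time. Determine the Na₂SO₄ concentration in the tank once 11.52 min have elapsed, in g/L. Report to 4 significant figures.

0.06181 g/L

Total volume: dV/dt = Q_in − Q_out = -3.88700 L/min, so V(t) = 317.0 − 3.88700 t and V(11.52) = 272.222 L.
No Na₂SO₄ enters, so dm/dt = −Q_out · (m/V).
dm/m = −Q_out dt/(V₀ − 3.88700 t); integrating gives ln(m/m₀) = −(Q_out/(Q_in−Q_out)) ln(V/V₀).
m = m₀ (V₀/V)^(Q_out/(Q_in−Q_out)) = 25.69 × (317.0/272.222)^(-2.77849) = 16.8269 g.
C = m/V = 16.8269/272.222 = 0.0618133 g/L.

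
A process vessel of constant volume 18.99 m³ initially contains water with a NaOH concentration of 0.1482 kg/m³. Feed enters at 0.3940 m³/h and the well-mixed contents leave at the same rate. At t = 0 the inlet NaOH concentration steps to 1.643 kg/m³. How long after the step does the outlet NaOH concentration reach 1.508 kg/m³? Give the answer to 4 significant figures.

115.9 h

Mass balance on the solute (V constant): V dC/dt = Q(C_in − C), so τ = V/Q = 48.1980 h.
C(t) = C_in + (C₀ − C_in) e^(−t/τ). Set C = 1.508 and solve for t:
e^(−t/τ) = (C − C_in)/(C₀ − C_in) = (1.508 − 1.643)/(0.1482 − 1.643) = 0.0903131
t = −τ ln(…) = 48.1980 × 2.40447 = 115.891 h.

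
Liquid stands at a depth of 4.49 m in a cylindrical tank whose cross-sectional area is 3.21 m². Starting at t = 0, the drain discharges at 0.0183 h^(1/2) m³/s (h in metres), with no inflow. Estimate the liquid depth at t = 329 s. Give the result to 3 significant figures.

With no inflow, A dh/dt = −0.0183 √h.
This is separable: 2 d(√h)/dt = −0.0183/A, so √h = √h₀ − (0.0183/(2A)) t.
√h = √4.49 − 0.0183·329/(2·3.21) = 2.1190 − 0.93780 = 1.1812.
h = 1.1812² = 1.3951 m.

1.40 m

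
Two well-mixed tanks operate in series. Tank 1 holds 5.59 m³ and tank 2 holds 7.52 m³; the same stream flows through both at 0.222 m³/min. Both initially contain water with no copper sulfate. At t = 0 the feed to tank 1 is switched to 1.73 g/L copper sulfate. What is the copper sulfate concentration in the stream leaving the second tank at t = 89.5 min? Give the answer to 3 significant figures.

Each tank obeys Vᵢ dCᵢ/dt = Q(Cᵢ₋₁ − Cᵢ), so τᵢ = Vᵢ/Q.
τ₁ = 5.59/0.222 = 25.180 min; τ₂ = 7.52/0.222 = 33.874 min.
Tank 1: C₁ = C_in(1 − e^(−t/τ₁)). Tank 2 (τ₁ ≠ τ₂): C₂ = C_in[1 − (τ₁ e^(−t/τ₁) − τ₂ e^(−t/τ₂))/(τ₁ − τ₂)].
At t = 89.5: e^(−t/τ₁) = 0.028599, e^(−t/τ₂) = 0.071208.
C₂ = 1.73·[1 − (25.180·0.028599 − 33.874·0.071208)/(-8.6937)] = 1.73·0.80538 = 1.3933 g/L.

1.39 g/L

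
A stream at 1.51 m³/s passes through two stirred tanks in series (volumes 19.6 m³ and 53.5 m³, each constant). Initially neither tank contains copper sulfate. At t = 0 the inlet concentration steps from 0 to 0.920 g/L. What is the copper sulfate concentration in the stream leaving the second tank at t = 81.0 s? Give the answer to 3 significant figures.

Species balance on tank i: dCᵢ/dt = (Cᵢ₋₁ − Cᵢ)/τᵢ with τᵢ = Vᵢ/Q.
τ₁ = 19.6/1.51 = 12.980 s; τ₂ = 53.5/1.51 = 35.430 s.
Tank 1: C₁ = C_in(1 − e^(−t/τ₁)). Tank 2 (τ₁ ≠ τ₂): C₂ = C_in[1 − (τ₁ e^(−t/τ₁) − τ₂ e^(−t/τ₂))/(τ₁ − τ₂)].
At t = 81.0: e^(−t/τ₁) = 0.0019493, e^(−t/τ₂) = 0.10166.
C₂ = 0.920·[1 − (12.980·0.0019493 − 35.430·0.10166)/(-22.450)] = 0.920·0.84070 = 0.77344 g/L.

0.773 g/L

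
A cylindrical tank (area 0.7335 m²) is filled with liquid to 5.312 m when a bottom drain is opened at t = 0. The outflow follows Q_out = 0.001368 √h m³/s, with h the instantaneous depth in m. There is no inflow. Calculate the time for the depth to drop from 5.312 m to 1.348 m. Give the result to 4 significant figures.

1227 s

With no inflow, A dh/dt = −0.001368 √h.
This is separable: 2 d(√h)/dt = −0.001368/A, so √h = √h₀ − (0.001368/(2A)) t.
t = 2A(√h₀ − √h)/0.001368 = 2·0.7335·(√5.312 − √1.348)/0.001368
  = 1.46700 × (2.30478 − 1.16103) / 0.001368 = 1226.51 s.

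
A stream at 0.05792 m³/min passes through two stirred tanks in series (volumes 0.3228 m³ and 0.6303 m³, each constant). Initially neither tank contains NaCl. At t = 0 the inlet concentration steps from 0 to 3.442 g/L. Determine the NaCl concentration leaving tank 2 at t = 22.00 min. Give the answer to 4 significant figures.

2.577 g/L

Each tank obeys Vᵢ dCᵢ/dt = Q(Cᵢ₋₁ − Cᵢ), so τᵢ = Vᵢ/Q.
τ₁ = 0.3228/0.05792 = 5.57320 min; τ₂ = 0.6303/0.05792 = 10.8823 min.
Tank 1: C₁ = C_in(1 − e^(−t/τ₁)). Tank 2 (τ₁ ≠ τ₂): C₂ = C_in[1 − (τ₁ e^(−t/τ₁) − τ₂ e^(−t/τ₂))/(τ₁ − τ₂)].
At t = 22.00: e^(−t/τ₁) = 0.0193037, e^(−t/τ₂) = 0.132438.
C₂ = 3.442·[1 − (5.57320·0.0193037 − 10.8823·0.132438)/(-5.30905)] = 3.442·0.748799 = 2.57736 g/L.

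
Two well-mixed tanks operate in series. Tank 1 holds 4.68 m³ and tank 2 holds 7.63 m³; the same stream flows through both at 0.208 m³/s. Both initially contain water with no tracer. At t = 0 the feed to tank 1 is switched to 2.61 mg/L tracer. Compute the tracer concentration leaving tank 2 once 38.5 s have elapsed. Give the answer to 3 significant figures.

0.995 mg/L

Each tank obeys Vᵢ dCᵢ/dt = Q(Cᵢ₋₁ − Cᵢ), so τᵢ = Vᵢ/Q.
τ₁ = 4.68/0.208 = 22.500 s; τ₂ = 7.63/0.208 = 36.683 s.
Solving the cascade with C₁(0)=C₂(0)=0 gives C₂(t) = C_in[1 − (τ₁ e^(−t/τ₁) − τ₂ e^(−t/τ₂))/(τ₁ − τ₂)].
At t = 38.5: e^(−t/τ₁) = 0.18066, e^(−t/τ₂) = 0.35010.
C₂ = 2.61·[1 − (22.500·0.18066 − 36.683·0.35010)/(-14.183)] = 2.61·0.38111 = 0.99469 mg/L.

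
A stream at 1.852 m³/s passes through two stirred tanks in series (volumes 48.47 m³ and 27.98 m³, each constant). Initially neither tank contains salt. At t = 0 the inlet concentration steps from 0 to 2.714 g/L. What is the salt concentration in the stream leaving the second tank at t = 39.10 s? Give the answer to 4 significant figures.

1.551 g/L

Time constants: τᵢ = Vᵢ/Q for each well-mixed tank.
τ₁ = 48.47/1.852 = 26.1717 s; τ₂ = 27.98/1.852 = 15.1080 s.
Tank 1: C₁ = C_in(1 − e^(−t/τ₁)). Tank 2 (τ₁ ≠ τ₂): C₂ = C_in[1 − (τ₁ e^(−t/τ₁) − τ₂ e^(−t/τ₂))/(τ₁ − τ₂)].
At t = 39.10: e^(−t/τ₁) = 0.224478, e^(−t/τ₂) = 0.0751677.
C₂ = 2.714·[1 − (26.1717·0.224478 − 15.1080·0.0751677)/(11.0637)] = 2.714·0.571633 = 1.55141 g/L.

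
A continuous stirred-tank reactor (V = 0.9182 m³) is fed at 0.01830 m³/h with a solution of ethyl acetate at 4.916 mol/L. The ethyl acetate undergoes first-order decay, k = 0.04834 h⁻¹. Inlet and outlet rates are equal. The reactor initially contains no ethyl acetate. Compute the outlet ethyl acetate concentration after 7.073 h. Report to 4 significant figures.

V dC/dt = Q(C_in − C) − k V C.
This is linear with rate a = Q/V + k = 0.0682703 h⁻¹.
C_ss = Q C_in/(Q + kV) = 1.43514 mol/L; C(t) = C_ss + (C₀ − C_ss) e^(−a t).
C(7.073) = 1.43514 + (-1.43514)·e^(−0.0682703·7.073) = 1.43514 + (-1.43514)·0.617006 = 0.549649 mol/L.

0.5496 mol/L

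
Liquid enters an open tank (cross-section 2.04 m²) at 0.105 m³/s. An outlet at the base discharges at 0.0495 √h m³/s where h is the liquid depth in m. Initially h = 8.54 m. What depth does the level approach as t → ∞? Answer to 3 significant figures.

A dh/dt = Q_in − 0.0495 √h. Steady state requires inflow = outflow:
Q_in = 0.0495 √h_ss ⇒ √h_ss = 0.105/0.0495 = 2.1212.
h_ss = 2.1212² = 4.4995 m. (Since h₀ = 8.54 m > h_ss, the level will fall toward this value.)

4.50 m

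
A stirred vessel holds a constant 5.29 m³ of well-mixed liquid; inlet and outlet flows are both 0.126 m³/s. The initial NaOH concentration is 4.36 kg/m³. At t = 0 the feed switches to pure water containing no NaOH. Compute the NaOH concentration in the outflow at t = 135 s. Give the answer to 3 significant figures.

Species balance on the tank: V dC/dt = Q(C_in − C).
So dC/dt = (C_in − C)/τ with τ = V/Q = 5.29/0.126 = 41.984 s.
This is linear first-order; C(t) = C_in + (C₀ − C_in) e^(−t/τ).
C(135) = 0 + (4.36 − 0)·e^(−135/41.984) = 0 + (4.3600)·0.040135 = 0.17499 kg/m³.

0.175 kg/m³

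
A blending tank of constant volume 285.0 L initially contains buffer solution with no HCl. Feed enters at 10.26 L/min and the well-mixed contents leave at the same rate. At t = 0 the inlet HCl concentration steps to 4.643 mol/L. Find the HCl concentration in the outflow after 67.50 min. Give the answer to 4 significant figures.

Accumulation = in − out for the solute gives V dC/dt = Q(C_in − C).
So dC/dt = (C_in − C)/τ with τ = V/Q = 285.0/10.26 = 27.7778 min.
This is linear first-order; C(t) = C_in + (C₀ − C_in) e^(−t/τ).
C(67.50) = 4.643 + (0 − 4.643)·e^(−67.50/27.7778) = 4.643 + (-4.64300)·0.0880368 = 4.23424 mol/L.

4.234 mol/L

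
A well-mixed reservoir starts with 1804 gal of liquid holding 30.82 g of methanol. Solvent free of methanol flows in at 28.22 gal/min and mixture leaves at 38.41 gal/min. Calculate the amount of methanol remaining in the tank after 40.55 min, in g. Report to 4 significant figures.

11.56 g

Total volume: dV/dt = Q_in − Q_out = -10.1900 gal/min, so V(t) = 1804 − 10.1900 t and V(40.55) = 1390.80 gal.
Solute balance: dm/dt = 0 − Q_out C = −Q_out m/V(t).
Separate: dm/m = −Q_out dt/V(t) ⇒ ln(m/m₀) = −(Q_out/(Q_in−Q_out)) ln(V/V₀).
m = m₀ (V₀/V)^(Q_out/(Q_in−Q_out)) = 30.82 × (1804/1390.80)^(-3.76938) = 11.5609 g.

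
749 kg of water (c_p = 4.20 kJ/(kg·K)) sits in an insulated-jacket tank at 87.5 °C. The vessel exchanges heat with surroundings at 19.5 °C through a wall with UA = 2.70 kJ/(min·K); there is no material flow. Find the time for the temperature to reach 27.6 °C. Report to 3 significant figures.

Lumped-capacitance energy balance: M c_p dT/dt = UA(T_amb − T).
τ = M c_p/UA = 1165.1 min; T_ss = T_amb = 19.500 °C.
T(t) = T_ss + (T₀ − T_ss)e^(−t/τ); set T = 27.6:
t = −τ ln[(T − T_ss)/(T₀ − T_ss)] = −1165.1 · ln(0.11912) = 2478.9 min.

2480 min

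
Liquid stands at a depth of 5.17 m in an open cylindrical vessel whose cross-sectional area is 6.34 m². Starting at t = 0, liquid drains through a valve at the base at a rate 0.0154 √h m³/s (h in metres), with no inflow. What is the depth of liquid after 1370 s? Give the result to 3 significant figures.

0.372 m

A dh/dt = −Q_out = −0.0154 √h.
This is separable: 2 d(√h)/dt = −0.0154/A, so √h = √h₀ − (0.0154/(2A)) t.
√h = √5.17 − 0.0154·1370/(2·6.34) = 2.2738 − 1.6639 = 0.60988.
h = 0.60988² = 0.37196 m.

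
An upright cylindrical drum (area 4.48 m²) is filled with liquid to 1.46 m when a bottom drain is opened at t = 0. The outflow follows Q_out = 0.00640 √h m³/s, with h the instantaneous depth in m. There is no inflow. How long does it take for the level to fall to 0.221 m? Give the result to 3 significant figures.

1030 s

Accumulation of liquid (constant cross-section A): A dh/dt = −0.00640 √h.
This is separable: 2 d(√h)/dt = −0.00640/A, so √h = √h₀ − (0.00640/(2A)) t.
t = 2A(√h₀ − √h)/0.00640 = 2·4.48·(√1.46 − √0.221)/0.00640
  = 8.9600 × (1.2083 − 0.47011) / 0.00640 = 1033.5 s.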